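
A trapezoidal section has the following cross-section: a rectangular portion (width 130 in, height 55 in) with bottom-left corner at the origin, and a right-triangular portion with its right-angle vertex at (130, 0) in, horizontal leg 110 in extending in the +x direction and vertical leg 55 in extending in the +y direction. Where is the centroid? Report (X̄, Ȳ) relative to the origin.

X̄ = 95.23 in, Ȳ = 24.77 in

rectangular portion: A = 130 × 55 = 7150.00, centroid at (65.00, 27.50).
triangular portion: A = ½·110·55 = 3025.00, centroid at (166.67, 18.33).
ΣA = 10175.00 in²
ΣAX̄ = (7150.00)(65.00) + (3025.00)(166.67) = 968916.67 in³
ΣAȲ = (7150.00)(27.50) + (3025.00)(18.33) = 252083.33 in³
X̄ = 968916.67 / 10175.00 = 95.23 in
Ȳ = 252083.33 / 10175.00 = 24.77 in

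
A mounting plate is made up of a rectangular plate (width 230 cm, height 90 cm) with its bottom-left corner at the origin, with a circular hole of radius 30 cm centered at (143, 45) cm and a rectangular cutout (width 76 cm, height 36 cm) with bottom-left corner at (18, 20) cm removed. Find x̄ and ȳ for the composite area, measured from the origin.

Part | A | x̄ᵢ | ȳᵢ | A·x̄ᵢ | A·ȳᵢ
plate | 20700.00 | 115.00 | 45.00 | 2380500.00 | 931500.00
hole 1 | -2827.43 | 143.00 | 45.00 | -404322.97 | -127234.50
hole 2 | -2736.00 | 56.00 | 38.00 | -153216.00 | -103968.00
Σ | 15136.57 |  |  | 1822961.03 | 700297.50
x̄ = 1822961.03 / 15136.57 = 120.43 cm
ȳ = 700297.50 / 15136.57 = 46.27 cm

x̄ = 120.43 cm, ȳ = 46.27 cm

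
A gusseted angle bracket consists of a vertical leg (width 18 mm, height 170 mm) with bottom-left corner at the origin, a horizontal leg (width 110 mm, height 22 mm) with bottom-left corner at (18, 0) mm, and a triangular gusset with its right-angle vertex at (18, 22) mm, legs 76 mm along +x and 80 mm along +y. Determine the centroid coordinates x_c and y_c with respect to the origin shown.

x_c = 39.43 mm, y_c = 51.02 mm

vertical leg: A = 18 × 170 = 3060.00, centroid at (9.00, 85.00).
horizontal leg: A = 110 × 22 = 2420.00, centroid at (73.00, 11.00).
gusset: A = ½·76·80 = 3040.00, centroid at (43.33, 48.67).
ΣA = 8520.00 mm²
ΣAx_c = (3060.00)(9.00) + (2420.00)(73.00) + (3040.00)(43.33) = 335933.33 mm³
ΣAy_c = (3060.00)(85.00) + (2420.00)(11.00) + (3040.00)(48.67) = 434666.67 mm³
x_c = 335933.33 / 8520.00 = 39.43 mm
y_c = 434666.67 / 8520.00 = 51.02 mm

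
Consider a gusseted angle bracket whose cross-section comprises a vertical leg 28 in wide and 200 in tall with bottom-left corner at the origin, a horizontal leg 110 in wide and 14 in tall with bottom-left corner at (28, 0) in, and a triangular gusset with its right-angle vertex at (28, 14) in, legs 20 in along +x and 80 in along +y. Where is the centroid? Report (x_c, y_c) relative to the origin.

x_c = 29.47 in, y_c = 75.98 in

vertical leg: A = 28 × 200 = 5600.00, centroid at (14.00, 100.00).
horizontal leg: A = 110 × 14 = 1540.00, centroid at (83.00, 7.00).
gusset: A = ½·20·80 = 800.00, centroid at (34.67, 40.67).
ΣA = 7940.00 in²
ΣAx_c = (5600.00)(14.00) + (1540.00)(83.00) + (800.00)(34.67) = 233953.33 in³
ΣAy_c = (5600.00)(100.00) + (1540.00)(7.00) + (800.00)(40.67) = 603313.33 in³
x_c = 233953.33 / 7940.00 = 29.47 in
y_c = 603313.33 / 7940.00 = 75.98 in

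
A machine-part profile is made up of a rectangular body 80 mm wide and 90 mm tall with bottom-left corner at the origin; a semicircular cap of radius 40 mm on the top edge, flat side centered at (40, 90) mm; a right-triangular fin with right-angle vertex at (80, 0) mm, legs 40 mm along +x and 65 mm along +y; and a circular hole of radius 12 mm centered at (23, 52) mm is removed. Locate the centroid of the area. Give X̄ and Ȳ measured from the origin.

X̄ = 47.29 mm, Ȳ = 56.58 mm

rectangular body: A = 80 × 90 = 7200.00, centroid at (40.00, 45.00).
semicircular top: A = ½π·40² = 2513.27, centroid at (40.00, 106.98).
triangular fin: A = ½·40·65 = 1300.00, centroid at (93.33, 21.67).
hole: A = −π·12² = -452.39, centroid at (23.00, 52.00).
ΣA = 10560.88 mm²
ΣAX̄ = (7200.00)(40.00) + (2513.27)(40.00) + (1300.00)(93.33) + (-452.39)(23.00) = 499459.34 mm³
ΣAȲ = (7200.00)(45.00) + (2513.27)(106.98) + (1300.00)(21.67) + (-452.39)(52.00) = 597503.76 mm³
X̄ = 499459.34 / 10560.88 = 47.29 mm
Ȳ = 597503.76 / 10560.88 = 56.58 mm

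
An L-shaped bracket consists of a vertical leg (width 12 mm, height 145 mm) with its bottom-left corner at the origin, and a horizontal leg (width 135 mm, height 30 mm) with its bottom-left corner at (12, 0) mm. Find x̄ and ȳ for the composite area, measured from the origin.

x̄ = 57.41 mm, ȳ = 32.28 mm

Part | A | x̄ᵢ | ȳᵢ | A·x̄ᵢ | A·ȳᵢ
vertical leg | 1740.00 | 6.00 | 72.50 | 10440.00 | 126150.00
horizontal leg | 4050.00 | 79.50 | 15.00 | 321975.00 | 60750.00
Σ | 5790.00 |  |  | 332415.00 | 186900.00
x̄ = 332415.00 / 5790.00 = 57.41 mm
ȳ = 186900.00 / 5790.00 = 32.28 mm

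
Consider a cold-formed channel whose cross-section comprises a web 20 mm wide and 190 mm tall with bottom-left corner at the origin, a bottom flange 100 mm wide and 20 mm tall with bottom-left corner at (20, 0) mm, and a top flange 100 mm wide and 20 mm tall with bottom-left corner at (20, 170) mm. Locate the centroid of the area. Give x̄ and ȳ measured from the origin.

Part | A | x̄ᵢ | ȳᵢ | A·x̄ᵢ | A·ȳᵢ
web | 3800.00 | 10.00 | 95.00 | 38000.00 | 361000.00
bottom flange | 2000.00 | 70.00 | 10.00 | 140000.00 | 20000.00
top flange | 2000.00 | 70.00 | 180.00 | 140000.00 | 360000.00
Σ | 7800.00 |  |  | 318000.00 | 741000.00
x̄ = 318000.00 / 7800.00 = 40.77 mm
ȳ = 741000.00 / 7800.00 = 95.00 mm

x̄ = 40.77 mm, ȳ = 95.00 mm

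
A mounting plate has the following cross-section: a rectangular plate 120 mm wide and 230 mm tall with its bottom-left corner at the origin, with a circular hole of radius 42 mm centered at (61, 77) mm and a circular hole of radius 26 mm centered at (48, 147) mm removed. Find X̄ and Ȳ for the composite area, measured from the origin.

X̄ = 61.00 mm, Ȳ = 122.15 mm

Part | A | x̄ᵢ | ȳᵢ | A·x̄ᵢ | A·ȳᵢ
plate | 27600.00 | 60.00 | 115.00 | 1656000.00 | 3174000.00
hole 1 | -5541.77 | 61.00 | 77.00 | -338047.94 | -426716.25
hole 2 | -2123.72 | 48.00 | 147.00 | -101938.40 | -312186.35
Σ | 19934.51 |  |  | 1216013.67 | 2435097.41
X̄ = 1216013.67 / 19934.51 = 61.00 mm
Ȳ = 2435097.41 / 19934.51 = 122.15 mm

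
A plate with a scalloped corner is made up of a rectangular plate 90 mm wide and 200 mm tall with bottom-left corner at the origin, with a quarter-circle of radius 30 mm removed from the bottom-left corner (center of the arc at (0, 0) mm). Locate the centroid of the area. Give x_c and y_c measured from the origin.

Part | A | x̄ᵢ | ȳᵢ | A·x̄ᵢ | A·ȳᵢ
plate | 18000.00 | 45.00 | 100.00 | 810000.00 | 1800000.00
removed quarter-circle | -706.86 | 12.73 | 12.73 | -9000.00 | -9000.00
Σ | 17293.14 |  |  | 801000.00 | 1791000.00
x_c = 801000.00 / 17293.14 = 46.32 mm
y_c = 1791000.00 / 17293.14 = 103.57 mm

x_c = 46.32 mm, y_c = 103.57 mm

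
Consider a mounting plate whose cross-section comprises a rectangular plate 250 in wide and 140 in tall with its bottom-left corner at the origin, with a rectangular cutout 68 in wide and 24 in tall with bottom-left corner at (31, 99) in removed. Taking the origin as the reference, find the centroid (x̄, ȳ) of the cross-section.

plate: A = 250 × 140 = 35000.00, centroid at (125.00, 70.00).
hole: A = −(68 × 24) = -1632.00, centroid at (65.00, 111.00).
ΣA = 33368.00 in², ΣAx̄ = 4268920.00 in³, ΣAȳ = 2268848.00 in³.
x̄ = 4268920.00/33368.00 = 127.93 in; ȳ = 2268848.00/33368.00 = 67.99 in.

x̄ = 127.93 in, ȳ = 67.99 in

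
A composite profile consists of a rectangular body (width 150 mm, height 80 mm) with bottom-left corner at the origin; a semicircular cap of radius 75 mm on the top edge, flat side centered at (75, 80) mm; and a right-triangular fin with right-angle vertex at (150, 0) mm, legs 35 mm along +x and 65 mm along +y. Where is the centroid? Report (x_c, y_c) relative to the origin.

rectangular body: A = 150 × 80 = 12000.00, centroid at (75.00, 40.00).
semicircular top: A = ½π·75² = 8835.73, centroid at (75.00, 111.83).
triangular fin: A = ½·35·65 = 1137.50, centroid at (161.67, 21.67).
ΣA = 21973.23 mm²
ΣAx_c = (12000.00)(75.00) + (8835.73)(75.00) + (1137.50)(161.67) = 1746575.53 mm³
ΣAy_c = (12000.00)(40.00) + (8835.73)(111.83) + (1137.50)(21.67) = 1492754.18 mm³
x_c = 1746575.53 / 21973.23 = 79.49 mm
y_c = 1492754.18 / 21973.23 = 67.94 mm

x_c = 79.49 mm, y_c = 67.94 mm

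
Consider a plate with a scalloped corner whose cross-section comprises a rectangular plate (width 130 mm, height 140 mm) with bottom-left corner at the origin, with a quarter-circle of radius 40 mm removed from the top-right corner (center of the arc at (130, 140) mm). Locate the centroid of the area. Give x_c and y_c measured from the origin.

x_c = 61.44 mm, y_c = 66.07 mm

plate: A = 130 × 140 = 18200.00, centroid at (65.00, 70.00).
removed quarter-circle: A = −¼π·40² = -1256.64, centroid at (113.02, 123.02).
ΣA = 16943.36 mm², ΣAx_c = 1040970.52 mm³, ΣAy_c = 1119404.14 mm³.
x_c = 1040970.52/16943.36 = 61.44 mm; y_c = 1119404.14/16943.36 = 66.07 mm.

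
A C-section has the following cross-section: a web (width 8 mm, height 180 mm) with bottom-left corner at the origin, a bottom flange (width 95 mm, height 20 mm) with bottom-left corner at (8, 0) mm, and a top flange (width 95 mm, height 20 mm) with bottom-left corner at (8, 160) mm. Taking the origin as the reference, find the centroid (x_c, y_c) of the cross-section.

web: A = 8 × 180 = 1440.00, centroid at (4.00, 90.00).
bottom flange: A = 95 × 20 = 1900.00, centroid at (55.50, 10.00).
top flange: A = 95 × 20 = 1900.00, centroid at (55.50, 170.00).
ΣA = 5240.00 mm², ΣAx_c = 216660.00 mm³, ΣAy_c = 471600.00 mm³.
x_c = 216660.00/5240.00 = 41.35 mm; y_c = 471600.00/5240.00 = 90.00 mm.

x_c = 41.35 mm, y_c = 90.00 mm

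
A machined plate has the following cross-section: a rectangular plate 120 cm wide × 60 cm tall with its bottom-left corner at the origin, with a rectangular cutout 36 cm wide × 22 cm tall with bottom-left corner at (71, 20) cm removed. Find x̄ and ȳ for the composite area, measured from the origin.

x̄ = 56.42 cm, ȳ = 29.88 cm

Part | A | x̄ᵢ | ȳᵢ | A·x̄ᵢ | A·ȳᵢ
plate | 7200.00 | 60.00 | 30.00 | 432000.00 | 216000.00
hole | -792.00 | 89.00 | 31.00 | -70488.00 | -24552.00
Σ | 6408.00 |  |  | 361512.00 | 191448.00
x̄ = 361512.00 / 6408.00 = 56.42 cm
ȳ = 191448.00 / 6408.00 = 29.88 cm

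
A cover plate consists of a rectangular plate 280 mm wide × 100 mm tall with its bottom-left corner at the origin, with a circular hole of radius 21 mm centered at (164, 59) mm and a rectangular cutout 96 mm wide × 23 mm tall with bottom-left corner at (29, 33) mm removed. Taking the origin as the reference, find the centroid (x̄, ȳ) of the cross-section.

plate: A = 280 × 100 = 28000.00, centroid at (140.00, 50.00).
hole 1: A = −π·21² = -1385.44, centroid at (164.00, 59.00).
hole 2: A = −(96 × 23) = -2208.00, centroid at (77.00, 44.50).
ΣA = 24406.56 mm²
ΣAx̄ = (28000.00)(140.00) + (-1385.44)(164.00) + (-2208.00)(77.00) = 3522771.45 mm³
ΣAȳ = (28000.00)(50.00) + (-1385.44)(59.00) + (-2208.00)(44.50) = 1220002.90 mm³
x̄ = 3522771.45 / 24406.56 = 144.34 mm
ȳ = 1220002.90 / 24406.56 = 49.99 mm

x̄ = 144.34 mm, ȳ = 49.99 mm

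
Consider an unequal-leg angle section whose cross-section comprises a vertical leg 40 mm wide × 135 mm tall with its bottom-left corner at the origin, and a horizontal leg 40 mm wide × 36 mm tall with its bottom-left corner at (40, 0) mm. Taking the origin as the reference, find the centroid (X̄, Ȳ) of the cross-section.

X̄ = 28.42 mm, Ȳ = 57.08 mm

vertical leg: A = 40 × 135 = 5400.00, centroid at (20.00, 67.50).
horizontal leg: A = 40 × 36 = 1440.00, centroid at (60.00, 18.00).
ΣA = 6840.00 mm²
ΣAX̄ = (5400.00)(20.00) + (1440.00)(60.00) = 194400.00 mm³
ΣAȲ = (5400.00)(67.50) + (1440.00)(18.00) = 390420.00 mm³
X̄ = 194400.00 / 6840.00 = 28.42 mm
Ȳ = 390420.00 / 6840.00 = 57.08 mm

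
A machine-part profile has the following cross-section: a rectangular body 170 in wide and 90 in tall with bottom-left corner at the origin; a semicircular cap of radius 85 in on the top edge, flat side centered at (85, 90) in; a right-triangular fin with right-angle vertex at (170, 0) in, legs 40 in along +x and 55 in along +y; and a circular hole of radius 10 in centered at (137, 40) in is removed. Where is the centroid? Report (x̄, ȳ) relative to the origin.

Part | A | x̄ᵢ | ȳᵢ | A·x̄ᵢ | A·ȳᵢ
rectangular body | 15300.00 | 85.00 | 45.00 | 1300500.00 | 688500.00
semicircular top | 11349.00 | 85.00 | 126.08 | 964665.29 | 1430826.98
triangular fin | 1100.00 | 183.33 | 18.33 | 201666.67 | 20166.67
hole | -314.16 | 137.00 | 40.00 | -43039.82 | -12566.37
Σ | 27434.84 |  |  | 2423792.14 | 2126927.27
x̄ = 2423792.14 / 27434.84 = 88.35 in
ȳ = 2126927.27 / 27434.84 = 77.53 in

x̄ = 88.35 in, ȳ = 77.53 in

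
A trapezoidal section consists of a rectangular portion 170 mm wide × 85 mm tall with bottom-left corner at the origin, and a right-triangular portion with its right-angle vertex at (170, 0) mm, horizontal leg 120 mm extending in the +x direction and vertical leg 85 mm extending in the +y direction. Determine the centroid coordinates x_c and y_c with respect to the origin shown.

rectangular portion: A = 170 × 85 = 14450.00, centroid at (85.00, 42.50).
triangular portion: A = ½·120·85 = 5100.00, centroid at (210.00, 28.33).
ΣA = 19550.00 mm², ΣAx_c = 2299250.00 mm³, ΣAy_c = 758625.00 mm³.
x_c = 2299250.00/19550.00 = 117.61 mm; y_c = 758625.00/19550.00 = 38.80 mm.

x_c = 117.61 mm, y_c = 38.80 mm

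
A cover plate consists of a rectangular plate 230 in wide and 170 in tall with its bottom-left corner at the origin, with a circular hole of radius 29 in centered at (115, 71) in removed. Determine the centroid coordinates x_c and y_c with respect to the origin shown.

x_c = 115.00 in, y_c = 86.01 in

Part | A | x̄ᵢ | ȳᵢ | A·x̄ᵢ | A·ȳᵢ
plate | 39100.00 | 115.00 | 85.00 | 4496500.00 | 3323500.00
hole | -2642.08 | 115.00 | 71.00 | -303839.13 | -187587.64
Σ | 36457.92 |  |  | 4192660.87 | 3135912.36
x_c = 4192660.87 / 36457.92 = 115.00 in
y_c = 3135912.36 / 36457.92 = 86.01 in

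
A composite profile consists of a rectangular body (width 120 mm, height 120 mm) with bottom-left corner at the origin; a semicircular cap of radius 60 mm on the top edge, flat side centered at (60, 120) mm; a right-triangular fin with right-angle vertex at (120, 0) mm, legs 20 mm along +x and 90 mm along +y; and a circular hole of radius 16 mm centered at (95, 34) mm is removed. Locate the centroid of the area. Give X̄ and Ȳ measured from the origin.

Part | A | x̄ᵢ | ȳᵢ | A·x̄ᵢ | A·ȳᵢ
rectangular body | 14400.00 | 60.00 | 60.00 | 864000.00 | 864000.00
semicircular top | 5654.87 | 60.00 | 145.46 | 339292.01 | 822584.01
triangular fin | 900.00 | 126.67 | 30.00 | 114000.00 | 27000.00
hole | -804.25 | 95.00 | 34.00 | -76403.53 | -27344.42
Σ | 20150.62 |  |  | 1240888.47 | 1686239.59
X̄ = 1240888.47 / 20150.62 = 61.58 mm
Ȳ = 1686239.59 / 20150.62 = 83.68 mm

X̄ = 61.58 mm, Ȳ = 83.68 mm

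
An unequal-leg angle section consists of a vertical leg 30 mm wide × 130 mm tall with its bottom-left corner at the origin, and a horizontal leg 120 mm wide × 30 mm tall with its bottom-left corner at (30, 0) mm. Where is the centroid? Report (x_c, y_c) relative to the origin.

x_c = 51.00 mm, y_c = 41.00 mm

Part | A | x̄ᵢ | ȳᵢ | A·x̄ᵢ | A·ȳᵢ
vertical leg | 3900.00 | 15.00 | 65.00 | 58500.00 | 253500.00
horizontal leg | 3600.00 | 90.00 | 15.00 | 324000.00 | 54000.00
Σ | 7500.00 |  |  | 382500.00 | 307500.00
x_c = 382500.00 / 7500.00 = 51.00 mm
y_c = 307500.00 / 7500.00 = 41.00 mm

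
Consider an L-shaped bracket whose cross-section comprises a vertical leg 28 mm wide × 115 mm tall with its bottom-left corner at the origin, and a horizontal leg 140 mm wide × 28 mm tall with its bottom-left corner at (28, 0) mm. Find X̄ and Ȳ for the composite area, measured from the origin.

vertical leg: A = 28 × 115 = 3220.00, centroid at (14.00, 57.50).
horizontal leg: A = 140 × 28 = 3920.00, centroid at (98.00, 14.00).
ΣA = 7140.00 mm², ΣAX̄ = 429240.00 mm³, ΣAȲ = 240030.00 mm³.
X̄ = 429240.00/7140.00 = 60.12 mm; Ȳ = 240030.00/7140.00 = 33.62 mm.

X̄ = 60.12 mm, Ȳ = 33.62 mm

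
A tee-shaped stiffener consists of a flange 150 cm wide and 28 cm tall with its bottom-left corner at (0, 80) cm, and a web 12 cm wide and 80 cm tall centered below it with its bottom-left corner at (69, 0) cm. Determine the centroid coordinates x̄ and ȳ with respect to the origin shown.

Part | A | x̄ᵢ | ȳᵢ | A·x̄ᵢ | A·ȳᵢ
web | 960.00 | 75.00 | 40.00 | 72000.00 | 38400.00
flange | 4200.00 | 75.00 | 94.00 | 315000.00 | 394800.00
Σ | 5160.00 |  |  | 387000.00 | 433200.00
x̄ = 387000.00 / 5160.00 = 75.00 cm
ȳ = 433200.00 / 5160.00 = 83.95 cm

x̄ = 75.00 cm, ȳ = 83.95 cm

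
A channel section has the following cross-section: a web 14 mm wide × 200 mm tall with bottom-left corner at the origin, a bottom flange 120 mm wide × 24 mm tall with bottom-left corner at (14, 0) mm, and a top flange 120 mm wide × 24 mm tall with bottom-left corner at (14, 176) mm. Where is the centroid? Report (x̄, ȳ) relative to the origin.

x̄ = 52.08 mm, ȳ = 100.00 mm

web: A = 14 × 200 = 2800.00, centroid at (7.00, 100.00).
bottom flange: A = 120 × 24 = 2880.00, centroid at (74.00, 12.00).
top flange: A = 120 × 24 = 2880.00, centroid at (74.00, 188.00).
ΣA = 8560.00 mm², ΣAx̄ = 445840.00 mm³, ΣAȳ = 856000.00 mm³.
x̄ = 445840.00/8560.00 = 52.08 mm; ȳ = 856000.00/8560.00 = 100.00 mm.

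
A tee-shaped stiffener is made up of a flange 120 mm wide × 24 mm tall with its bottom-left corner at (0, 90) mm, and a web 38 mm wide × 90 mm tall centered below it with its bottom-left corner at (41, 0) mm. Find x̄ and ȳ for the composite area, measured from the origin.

Part | A | x̄ᵢ | ȳᵢ | A·x̄ᵢ | A·ȳᵢ
web | 3420.00 | 60.00 | 45.00 | 205200.00 | 153900.00
flange | 2880.00 | 60.00 | 102.00 | 172800.00 | 293760.00
Σ | 6300.00 |  |  | 378000.00 | 447660.00
x̄ = 378000.00 / 6300.00 = 60.00 mm
ȳ = 447660.00 / 6300.00 = 71.06 mm

x̄ = 60.00 mm, ȳ = 71.06 mm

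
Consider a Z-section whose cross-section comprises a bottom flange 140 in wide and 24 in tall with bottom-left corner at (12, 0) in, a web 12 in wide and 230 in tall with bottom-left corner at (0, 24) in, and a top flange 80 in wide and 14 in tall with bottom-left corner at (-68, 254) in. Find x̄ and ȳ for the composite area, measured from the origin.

x̄ = 36.01 in, ȳ = 98.93 in

Part | A | x̄ᵢ | ȳᵢ | A·x̄ᵢ | A·ȳᵢ
bottom flange | 3360.00 | 82.00 | 12.00 | 275520.00 | 40320.00
web | 2760.00 | 6.00 | 139.00 | 16560.00 | 383640.00
top flange | 1120.00 | -28.00 | 261.00 | -31360.00 | 292320.00
Σ | 7240.00 |  |  | 260720.00 | 716280.00
x̄ = 260720.00 / 7240.00 = 36.01 in
ȳ = 716280.00 / 7240.00 = 98.93 in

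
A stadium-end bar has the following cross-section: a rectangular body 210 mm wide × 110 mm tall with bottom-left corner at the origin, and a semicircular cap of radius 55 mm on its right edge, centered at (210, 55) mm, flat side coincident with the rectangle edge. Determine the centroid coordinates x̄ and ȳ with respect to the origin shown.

Part | A | x̄ᵢ | ȳᵢ | A·x̄ᵢ | A·ȳᵢ
rectangular body | 23100.00 | 105.00 | 55.00 | 2425500.00 | 1270500.00
semicircular end | 4751.66 | 233.34 | 55.00 | 1108765.03 | 261341.24
Σ | 27851.66 |  |  | 3534265.03 | 1531841.24
x̄ = 3534265.03 / 27851.66 = 126.90 mm
ȳ = 1531841.24 / 27851.66 = 55.00 mm

x̄ = 126.90 mm, ȳ = 55.00 mm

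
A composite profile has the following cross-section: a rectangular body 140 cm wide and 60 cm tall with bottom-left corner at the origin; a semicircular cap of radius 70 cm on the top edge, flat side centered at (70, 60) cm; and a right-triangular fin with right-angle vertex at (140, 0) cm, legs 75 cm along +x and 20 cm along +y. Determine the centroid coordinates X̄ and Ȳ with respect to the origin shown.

X̄ = 74.23 cm, Ȳ = 56.24 cm

rectangular body: A = 140 × 60 = 8400.00, centroid at (70.00, 30.00).
semicircular top: A = ½π·70² = 7696.90, centroid at (70.00, 89.71).
triangular fin: A = ½·75·20 = 750.00, centroid at (165.00, 6.67).
ΣA = 16846.90 cm², ΣAX̄ = 1250533.14 cm³, ΣAȲ = 947480.79 cm³.
X̄ = 1250533.14/16846.90 = 74.23 cm; Ȳ = 947480.79/16846.90 = 56.24 cm.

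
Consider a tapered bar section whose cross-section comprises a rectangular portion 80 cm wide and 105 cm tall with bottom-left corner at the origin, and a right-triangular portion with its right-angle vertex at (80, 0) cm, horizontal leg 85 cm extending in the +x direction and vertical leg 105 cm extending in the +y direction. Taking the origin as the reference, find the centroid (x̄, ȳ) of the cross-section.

x̄ = 63.71 cm, ȳ = 46.43 cm

rectangular portion: A = 80 × 105 = 8400.00, centroid at (40.00, 52.50).
triangular portion: A = ½·85·105 = 4462.50, centroid at (108.33, 35.00).
ΣA = 12862.50 cm²
ΣAx̄ = (8400.00)(40.00) + (4462.50)(108.33) = 819437.50 cm³
ΣAȳ = (8400.00)(52.50) + (4462.50)(35.00) = 597187.50 cm³
x̄ = 819437.50 / 12862.50 = 63.71 cm
ȳ = 597187.50 / 12862.50 = 46.43 cm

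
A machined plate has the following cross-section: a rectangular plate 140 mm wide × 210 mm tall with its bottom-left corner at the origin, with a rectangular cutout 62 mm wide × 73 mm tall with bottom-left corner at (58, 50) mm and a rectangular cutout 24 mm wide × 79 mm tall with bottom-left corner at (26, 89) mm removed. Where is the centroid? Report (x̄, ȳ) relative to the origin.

x̄ = 68.90 mm, ȳ = 106.70 mm

plate: A = 140 × 210 = 29400.00, centroid at (70.00, 105.00).
hole 1: A = −(62 × 73) = -4526.00, centroid at (89.00, 86.50).
hole 2: A = −(24 × 79) = -1896.00, centroid at (38.00, 128.50).
ΣA = 22978.00 mm², ΣAx̄ = 1583138.00 mm³, ΣAȳ = 2451865.00 mm³.
x̄ = 1583138.00/22978.00 = 68.90 mm; ȳ = 2451865.00/22978.00 = 106.70 mm.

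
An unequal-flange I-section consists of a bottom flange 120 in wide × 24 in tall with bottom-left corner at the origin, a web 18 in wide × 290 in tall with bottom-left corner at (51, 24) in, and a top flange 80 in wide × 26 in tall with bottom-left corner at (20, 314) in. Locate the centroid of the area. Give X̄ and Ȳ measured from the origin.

X̄ = 60.00 in, Ȳ = 156.87 in

Part | A | x̄ᵢ | ȳᵢ | A·x̄ᵢ | A·ȳᵢ
bottom flange | 2880.00 | 60.00 | 12.00 | 172800.00 | 34560.00
web | 5220.00 | 60.00 | 169.00 | 313200.00 | 882180.00
top flange | 2080.00 | 60.00 | 327.00 | 124800.00 | 680160.00
Σ | 10180.00 |  |  | 610800.00 | 1596900.00
X̄ = 610800.00 / 10180.00 = 60.00 in
Ȳ = 1596900.00 / 10180.00 = 156.87 in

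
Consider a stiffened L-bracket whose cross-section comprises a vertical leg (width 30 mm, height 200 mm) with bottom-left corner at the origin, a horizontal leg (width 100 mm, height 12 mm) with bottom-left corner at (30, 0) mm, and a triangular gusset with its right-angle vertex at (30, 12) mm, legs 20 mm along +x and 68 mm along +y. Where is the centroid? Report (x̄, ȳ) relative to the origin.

x̄ = 26.77 mm, ȳ = 80.05 mm

Part | A | x̄ᵢ | ȳᵢ | A·x̄ᵢ | A·ȳᵢ
vertical leg | 6000.00 | 15.00 | 100.00 | 90000.00 | 600000.00
horizontal leg | 1200.00 | 80.00 | 6.00 | 96000.00 | 7200.00
gusset | 680.00 | 36.67 | 34.67 | 24933.33 | 23573.33
Σ | 7880.00 |  |  | 210933.33 | 630773.33
x̄ = 210933.33 / 7880.00 = 26.77 mm
ȳ = 630773.33 / 7880.00 = 80.05 mm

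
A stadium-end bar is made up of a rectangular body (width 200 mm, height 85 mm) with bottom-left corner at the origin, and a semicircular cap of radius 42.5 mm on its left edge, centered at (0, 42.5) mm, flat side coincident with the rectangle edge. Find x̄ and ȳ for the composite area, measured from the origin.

x̄ = 83.12 mm, ȳ = 42.50 mm

rectangular body: A = 200 × 85 = 17000.00, centroid at (100.00, 42.50).
semicircular end: A = ½π·42.5² = 2837.25, centroid at (-18.04, 42.50).
ΣA = 19837.25 mm², ΣAx̄ = 1648822.92 mm³, ΣAȳ = 843083.16 mm³.
x̄ = 1648822.92/19837.25 = 83.12 mm; ȳ = 843083.16/19837.25 = 42.50 mm.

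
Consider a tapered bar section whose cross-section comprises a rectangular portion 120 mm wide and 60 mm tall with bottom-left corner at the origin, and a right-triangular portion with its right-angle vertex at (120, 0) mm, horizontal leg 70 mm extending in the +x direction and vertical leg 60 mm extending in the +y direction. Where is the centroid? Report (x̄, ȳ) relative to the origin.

x̄ = 78.82 mm, ȳ = 27.74 mm

Part | A | x̄ᵢ | ȳᵢ | A·x̄ᵢ | A·ȳᵢ
rectangular portion | 7200.00 | 60.00 | 30.00 | 432000.00 | 216000.00
triangular portion | 2100.00 | 143.33 | 20.00 | 301000.00 | 42000.00
Σ | 9300.00 |  |  | 733000.00 | 258000.00
x̄ = 733000.00 / 9300.00 = 78.82 mm
ȳ = 258000.00 / 9300.00 = 27.74 mm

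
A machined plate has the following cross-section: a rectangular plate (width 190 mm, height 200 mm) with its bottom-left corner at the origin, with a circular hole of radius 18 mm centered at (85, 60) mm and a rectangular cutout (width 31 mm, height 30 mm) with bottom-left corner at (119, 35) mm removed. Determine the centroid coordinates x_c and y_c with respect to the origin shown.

x_c = 94.26 mm, y_c = 102.42 mm

plate: A = 190 × 200 = 38000.00, centroid at (95.00, 100.00).
hole 1: A = −π·18² = -1017.88, centroid at (85.00, 60.00).
hole 2: A = −(31 × 30) = -930.00, centroid at (134.50, 50.00).
ΣA = 36052.12 mm², ΣAx_c = 3398395.54 mm³, ΣAy_c = 3692427.44 mm³.
x_c = 3398395.54/36052.12 = 94.26 mm; y_c = 3692427.44/36052.12 = 102.42 mm.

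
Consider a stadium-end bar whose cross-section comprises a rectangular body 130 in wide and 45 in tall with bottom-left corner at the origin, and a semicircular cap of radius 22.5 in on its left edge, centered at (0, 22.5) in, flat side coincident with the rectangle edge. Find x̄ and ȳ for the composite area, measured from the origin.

rectangular body: A = 130 × 45 = 5850.00, centroid at (65.00, 22.50).
semicircular end: A = ½π·22.5² = 795.22, centroid at (-9.55, 22.50).
ΣA = 6645.22 in², ΣAx̄ = 372656.25 in³, ΣAȳ = 149517.35 in³.
x̄ = 372656.25/6645.22 = 56.08 in; ȳ = 149517.35/6645.22 = 22.50 in.

x̄ = 56.08 in, ȳ = 22.50 in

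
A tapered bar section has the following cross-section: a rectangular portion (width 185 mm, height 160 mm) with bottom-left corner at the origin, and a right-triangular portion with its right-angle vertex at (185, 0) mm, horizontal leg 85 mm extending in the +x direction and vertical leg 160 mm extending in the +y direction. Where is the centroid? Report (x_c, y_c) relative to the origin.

rectangular portion: A = 185 × 160 = 29600.00, centroid at (92.50, 80.00).
triangular portion: A = ½·85·160 = 6800.00, centroid at (213.33, 53.33).
ΣA = 36400.00 mm²
ΣAx_c = (29600.00)(92.50) + (6800.00)(213.33) = 4188666.67 mm³
ΣAy_c = (29600.00)(80.00) + (6800.00)(53.33) = 2730666.67 mm³
x_c = 4188666.67 / 36400.00 = 115.07 mm
y_c = 2730666.67 / 36400.00 = 75.02 mm

x_c = 115.07 mm, y_c = 75.02 mm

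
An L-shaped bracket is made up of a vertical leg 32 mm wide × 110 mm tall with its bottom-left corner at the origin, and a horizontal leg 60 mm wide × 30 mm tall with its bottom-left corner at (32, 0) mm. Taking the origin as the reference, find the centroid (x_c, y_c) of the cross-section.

Part | A | x̄ᵢ | ȳᵢ | A·x̄ᵢ | A·ȳᵢ
vertical leg | 3520.00 | 16.00 | 55.00 | 56320.00 | 193600.00
horizontal leg | 1800.00 | 62.00 | 15.00 | 111600.00 | 27000.00
Σ | 5320.00 |  |  | 167920.00 | 220600.00
x_c = 167920.00 / 5320.00 = 31.56 mm
y_c = 220600.00 / 5320.00 = 41.47 mm

x_c = 31.56 mm, y_c = 41.47 mm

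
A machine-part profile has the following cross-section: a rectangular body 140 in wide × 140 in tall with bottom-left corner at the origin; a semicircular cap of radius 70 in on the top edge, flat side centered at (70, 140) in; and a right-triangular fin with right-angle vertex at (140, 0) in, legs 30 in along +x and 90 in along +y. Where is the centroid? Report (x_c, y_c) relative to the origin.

x_c = 73.77 in, y_c = 94.90 in

rectangular body: A = 140 × 140 = 19600.00, centroid at (70.00, 70.00).
semicircular top: A = ½π·70² = 7696.90, centroid at (70.00, 169.71).
triangular fin: A = ½·30·90 = 1350.00, centroid at (150.00, 30.00).
ΣA = 28646.90 in², ΣAx_c = 2113283.14 in³, ΣAy_c = 2718732.95 in³.
x_c = 2113283.14/28646.90 = 73.77 in; y_c = 2718732.95/28646.90 = 94.90 in.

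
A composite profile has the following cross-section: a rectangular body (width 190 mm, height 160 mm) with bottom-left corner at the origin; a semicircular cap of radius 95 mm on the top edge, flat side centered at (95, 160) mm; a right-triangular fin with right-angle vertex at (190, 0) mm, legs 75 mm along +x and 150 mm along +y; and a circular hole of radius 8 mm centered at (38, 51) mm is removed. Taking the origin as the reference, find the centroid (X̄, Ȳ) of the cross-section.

X̄ = 108.73 mm, Ȳ = 110.86 mm

Part | A | x̄ᵢ | ȳᵢ | A·x̄ᵢ | A·ȳᵢ
rectangular body | 30400.00 | 95.00 | 80.00 | 2888000.00 | 2432000.00
semicircular top | 14176.44 | 95.00 | 200.32 | 1346761.50 | 2839813.23
triangular fin | 5625.00 | 215.00 | 50.00 | 1209375.00 | 281250.00
hole | -201.06 | 38.00 | 51.00 | -7640.35 | -10254.16
Σ | 50000.37 |  |  | 5436496.15 | 5542809.07
X̄ = 5436496.15 / 50000.37 = 108.73 mm
Ȳ = 5542809.07 / 50000.37 = 110.86 mm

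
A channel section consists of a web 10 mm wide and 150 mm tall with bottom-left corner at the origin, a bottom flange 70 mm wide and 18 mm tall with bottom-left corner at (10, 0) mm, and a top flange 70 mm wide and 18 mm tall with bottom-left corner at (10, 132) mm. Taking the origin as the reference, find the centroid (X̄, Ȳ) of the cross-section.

web: A = 10 × 150 = 1500.00, centroid at (5.00, 75.00).
bottom flange: A = 70 × 18 = 1260.00, centroid at (45.00, 9.00).
top flange: A = 70 × 18 = 1260.00, centroid at (45.00, 141.00).
ΣA = 4020.00 mm², ΣAX̄ = 120900.00 mm³, ΣAȲ = 301500.00 mm³.
X̄ = 120900.00/4020.00 = 30.07 mm; Ȳ = 301500.00/4020.00 = 75.00 mm.

X̄ = 30.07 mm, Ȳ = 75.00 mm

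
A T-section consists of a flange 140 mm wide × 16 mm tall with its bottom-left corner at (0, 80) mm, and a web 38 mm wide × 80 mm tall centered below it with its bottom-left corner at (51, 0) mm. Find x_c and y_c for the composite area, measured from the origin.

x_c = 70.00 mm, y_c = 60.36 mm

web: A = 38 × 80 = 3040.00, centroid at (70.00, 40.00).
flange: A = 140 × 16 = 2240.00, centroid at (70.00, 88.00).
ΣA = 5280.00 mm²
ΣAx_c = (3040.00)(70.00) + (2240.00)(70.00) = 369600.00 mm³
ΣAy_c = (3040.00)(40.00) + (2240.00)(88.00) = 318720.00 mm³
x_c = 369600.00 / 5280.00 = 70.00 mm
y_c = 318720.00 / 5280.00 = 60.36 mm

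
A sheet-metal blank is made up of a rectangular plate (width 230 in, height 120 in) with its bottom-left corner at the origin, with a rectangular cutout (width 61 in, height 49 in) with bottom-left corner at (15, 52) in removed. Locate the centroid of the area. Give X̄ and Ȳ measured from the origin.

plate: A = 230 × 120 = 27600.00, centroid at (115.00, 60.00).
hole: A = −(61 × 49) = -2989.00, centroid at (45.50, 76.50).
ΣA = 24611.00 in², ΣAX̄ = 3038000.50 in³, ΣAȲ = 1427341.50 in³.
X̄ = 3038000.50/24611.00 = 123.44 in; Ȳ = 1427341.50/24611.00 = 58.00 in.

X̄ = 123.44 in, Ȳ = 58.00 in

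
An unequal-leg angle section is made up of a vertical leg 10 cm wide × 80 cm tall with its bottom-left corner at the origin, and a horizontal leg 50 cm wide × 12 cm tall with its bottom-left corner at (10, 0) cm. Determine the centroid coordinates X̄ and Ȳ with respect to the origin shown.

X̄ = 17.86 cm, Ȳ = 25.43 cm

Part | A | x̄ᵢ | ȳᵢ | A·x̄ᵢ | A·ȳᵢ
vertical leg | 800.00 | 5.00 | 40.00 | 4000.00 | 32000.00
horizontal leg | 600.00 | 35.00 | 6.00 | 21000.00 | 3600.00
Σ | 1400.00 |  |  | 25000.00 | 35600.00
X̄ = 25000.00 / 1400.00 = 17.86 cm
Ȳ = 35600.00 / 1400.00 = 25.43 cm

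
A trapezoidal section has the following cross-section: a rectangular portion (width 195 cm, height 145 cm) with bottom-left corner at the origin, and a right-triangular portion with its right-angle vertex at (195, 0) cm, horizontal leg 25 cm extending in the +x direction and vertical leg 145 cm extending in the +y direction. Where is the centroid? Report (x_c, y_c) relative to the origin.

Part | A | x̄ᵢ | ȳᵢ | A·x̄ᵢ | A·ȳᵢ
rectangular portion | 28275.00 | 97.50 | 72.50 | 2756812.50 | 2049937.50
triangular portion | 1812.50 | 203.33 | 48.33 | 368541.67 | 87604.17
Σ | 30087.50 |  |  | 3125354.17 | 2137541.67
x_c = 3125354.17 / 30087.50 = 103.88 cm
y_c = 2137541.67 / 30087.50 = 71.04 cm

x_c = 103.88 cm, y_c = 71.04 cm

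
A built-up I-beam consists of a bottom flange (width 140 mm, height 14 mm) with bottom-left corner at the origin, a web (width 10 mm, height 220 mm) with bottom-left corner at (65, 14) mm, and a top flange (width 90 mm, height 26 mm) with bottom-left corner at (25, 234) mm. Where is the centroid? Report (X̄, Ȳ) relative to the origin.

X̄ = 70.00 mm, Ȳ = 133.00 mm

bottom flange: A = 140 × 14 = 1960.00, centroid at (70.00, 7.00).
web: A = 10 × 220 = 2200.00, centroid at (70.00, 124.00).
top flange: A = 90 × 26 = 2340.00, centroid at (70.00, 247.00).
ΣA = 6500.00 mm²
ΣAX̄ = (1960.00)(70.00) + (2200.00)(70.00) + (2340.00)(70.00) = 455000.00 mm³
ΣAȲ = (1960.00)(7.00) + (2200.00)(124.00) + (2340.00)(247.00) = 864500.00 mm³
X̄ = 455000.00 / 6500.00 = 70.00 mm
Ȳ = 864500.00 / 6500.00 = 133.00 mm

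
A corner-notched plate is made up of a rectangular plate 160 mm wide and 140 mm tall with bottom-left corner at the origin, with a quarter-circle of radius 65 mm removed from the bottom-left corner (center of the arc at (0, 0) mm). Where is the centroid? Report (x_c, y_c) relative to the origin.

plate: A = 160 × 140 = 22400.00, centroid at (80.00, 70.00).
removed quarter-circle: A = −¼π·65² = -3318.31, centroid at (27.59, 27.59).
ΣA = 19081.69 mm²
ΣAx_c = (22400.00)(80.00) + (-3318.31)(27.59) = 1700458.33 mm³
ΣAy_c = (22400.00)(70.00) + (-3318.31)(27.59) = 1476458.33 mm³
x_c = 1700458.33 / 19081.69 = 89.11 mm
y_c = 1476458.33 / 19081.69 = 77.38 mm

x_c = 89.11 mm, y_c = 77.38 mm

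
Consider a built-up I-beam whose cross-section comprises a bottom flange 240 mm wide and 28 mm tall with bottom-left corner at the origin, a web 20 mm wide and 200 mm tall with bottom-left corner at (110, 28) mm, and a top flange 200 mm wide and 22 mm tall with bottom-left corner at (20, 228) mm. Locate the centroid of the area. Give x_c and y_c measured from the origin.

x_c = 120.00 mm, y_c = 109.63 mm

bottom flange: A = 240 × 28 = 6720.00, centroid at (120.00, 14.00).
web: A = 20 × 200 = 4000.00, centroid at (120.00, 128.00).
top flange: A = 200 × 22 = 4400.00, centroid at (120.00, 239.00).
ΣA = 15120.00 mm²
ΣAx_c = (6720.00)(120.00) + (4000.00)(120.00) + (4400.00)(120.00) = 1814400.00 mm³
ΣAy_c = (6720.00)(14.00) + (4000.00)(128.00) + (4400.00)(239.00) = 1657680.00 mm³
x_c = 1814400.00 / 15120.00 = 120.00 mm
y_c = 1657680.00 / 15120.00 = 109.63 mm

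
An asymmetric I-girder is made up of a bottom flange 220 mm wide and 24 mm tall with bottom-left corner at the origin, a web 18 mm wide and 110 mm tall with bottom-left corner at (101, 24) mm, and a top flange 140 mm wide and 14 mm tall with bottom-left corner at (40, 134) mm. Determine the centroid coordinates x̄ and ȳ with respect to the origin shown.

Part | A | x̄ᵢ | ȳᵢ | A·x̄ᵢ | A·ȳᵢ
bottom flange | 5280.00 | 110.00 | 12.00 | 580800.00 | 63360.00
web | 1980.00 | 110.00 | 79.00 | 217800.00 | 156420.00
top flange | 1960.00 | 110.00 | 141.00 | 215600.00 | 276360.00
Σ | 9220.00 |  |  | 1014200.00 | 496140.00
x̄ = 1014200.00 / 9220.00 = 110.00 mm
ȳ = 496140.00 / 9220.00 = 53.81 mm

x̄ = 110.00 mm, ȳ = 53.81 mm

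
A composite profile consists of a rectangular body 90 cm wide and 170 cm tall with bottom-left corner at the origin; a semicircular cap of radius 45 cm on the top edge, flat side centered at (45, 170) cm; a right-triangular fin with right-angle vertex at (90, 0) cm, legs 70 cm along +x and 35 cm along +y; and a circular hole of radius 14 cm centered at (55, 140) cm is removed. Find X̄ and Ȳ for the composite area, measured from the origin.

Part | A | x̄ᵢ | ȳᵢ | A·x̄ᵢ | A·ȳᵢ
rectangular body | 15300.00 | 45.00 | 85.00 | 688500.00 | 1300500.00
semicircular top | 3180.86 | 45.00 | 189.10 | 143138.82 | 601496.64
triangular fin | 1225.00 | 113.33 | 11.67 | 138833.33 | 14291.67
hole | -615.75 | 55.00 | 140.00 | -33866.37 | -86205.30
Σ | 19090.11 |  |  | 936605.78 | 1830083.00
X̄ = 936605.78 / 19090.11 = 49.06 cm
Ȳ = 1830083.00 / 19090.11 = 95.87 cm

X̄ = 49.06 cm, Ȳ = 95.87 cm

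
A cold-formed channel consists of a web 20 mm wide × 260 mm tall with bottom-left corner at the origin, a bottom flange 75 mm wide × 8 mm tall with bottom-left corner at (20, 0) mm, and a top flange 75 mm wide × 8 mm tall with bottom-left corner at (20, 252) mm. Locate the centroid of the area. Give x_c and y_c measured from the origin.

x_c = 18.91 mm, y_c = 130.00 mm

Part | A | x̄ᵢ | ȳᵢ | A·x̄ᵢ | A·ȳᵢ
web | 5200.00 | 10.00 | 130.00 | 52000.00 | 676000.00
bottom flange | 600.00 | 57.50 | 4.00 | 34500.00 | 2400.00
top flange | 600.00 | 57.50 | 256.00 | 34500.00 | 153600.00
Σ | 6400.00 |  |  | 121000.00 | 832000.00
x_c = 121000.00 / 6400.00 = 18.91 mm
y_c = 832000.00 / 6400.00 = 130.00 mm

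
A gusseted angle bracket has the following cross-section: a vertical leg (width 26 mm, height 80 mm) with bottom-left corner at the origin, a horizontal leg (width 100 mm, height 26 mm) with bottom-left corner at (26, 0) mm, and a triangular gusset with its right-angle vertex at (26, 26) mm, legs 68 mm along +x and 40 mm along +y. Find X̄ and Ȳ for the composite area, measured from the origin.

X̄ = 48.15 mm, Ȳ = 28.23 mm

vertical leg: A = 26 × 80 = 2080.00, centroid at (13.00, 40.00).
horizontal leg: A = 100 × 26 = 2600.00, centroid at (76.00, 13.00).
gusset: A = ½·68·40 = 1360.00, centroid at (48.67, 39.33).
ΣA = 6040.00 mm²
ΣAX̄ = (2080.00)(13.00) + (2600.00)(76.00) + (1360.00)(48.67) = 290826.67 mm³
ΣAȲ = (2080.00)(40.00) + (2600.00)(13.00) + (1360.00)(39.33) = 170493.33 mm³
X̄ = 290826.67 / 6040.00 = 48.15 mm
Ȳ = 170493.33 / 6040.00 = 28.23 mm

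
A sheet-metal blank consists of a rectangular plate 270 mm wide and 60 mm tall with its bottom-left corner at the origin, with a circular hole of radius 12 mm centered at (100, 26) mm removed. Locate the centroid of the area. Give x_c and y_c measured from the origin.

plate: A = 270 × 60 = 16200.00, centroid at (135.00, 30.00).
hole: A = −π·12² = -452.39, centroid at (100.00, 26.00).
ΣA = 15747.61 mm², ΣAx_c = 2141761.07 mm³, ΣAy_c = 474237.88 mm³.
x_c = 2141761.07/15747.61 = 136.01 mm; y_c = 474237.88/15747.61 = 30.11 mm.

x_c = 136.01 mm, y_c = 30.11 mm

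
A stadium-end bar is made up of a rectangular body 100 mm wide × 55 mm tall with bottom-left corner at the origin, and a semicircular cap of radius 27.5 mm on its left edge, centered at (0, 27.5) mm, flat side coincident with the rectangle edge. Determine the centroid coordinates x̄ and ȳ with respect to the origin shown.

rectangular body: A = 100 × 55 = 5500.00, centroid at (50.00, 27.50).
semicircular end: A = ½π·27.5² = 1187.91, centroid at (-11.67, 27.50).
ΣA = 6687.91 mm², ΣAx̄ = 261135.42 mm³, ΣAȳ = 183917.65 mm³.
x̄ = 261135.42/6687.91 = 39.05 mm; ȳ = 183917.65/6687.91 = 27.50 mm.

x̄ = 39.05 mm, ȳ = 27.50 mm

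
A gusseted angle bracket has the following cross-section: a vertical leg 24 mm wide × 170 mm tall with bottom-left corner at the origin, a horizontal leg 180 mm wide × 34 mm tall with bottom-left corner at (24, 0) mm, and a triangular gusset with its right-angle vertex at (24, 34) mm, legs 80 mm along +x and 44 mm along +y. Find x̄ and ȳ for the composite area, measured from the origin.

vertical leg: A = 24 × 170 = 4080.00, centroid at (12.00, 85.00).
horizontal leg: A = 180 × 34 = 6120.00, centroid at (114.00, 17.00).
gusset: A = ½·80·44 = 1760.00, centroid at (50.67, 48.67).
ΣA = 11960.00 mm²
ΣAx̄ = (4080.00)(12.00) + (6120.00)(114.00) + (1760.00)(50.67) = 835813.33 mm³
ΣAȳ = (4080.00)(85.00) + (6120.00)(17.00) + (1760.00)(48.67) = 536493.33 mm³
x̄ = 835813.33 / 11960.00 = 69.88 mm
ȳ = 536493.33 / 11960.00 = 44.86 mm

x̄ = 69.88 mm, ȳ = 44.86 mm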